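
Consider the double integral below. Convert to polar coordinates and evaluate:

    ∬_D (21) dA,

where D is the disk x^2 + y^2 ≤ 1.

The region D is 0 ≤ r ≤ 1, 0 ≤ θ ≤ 2π in polar coordinates, where x = r cos(θ), y = r sin(θ), and dA = r dr dθ.

Under the substitution, the integrand becomes 21, so

    ∬_D (21) dA = ∫_{0}^{2π} ∫_{0}^{1} (21) · r dr dθ.

Inner integral (in r): ∫_{0}^{1} (21) · r dr = 21/2.

Outer integral (in θ): ∫_{0}^{2π} (21/2) dθ = 21π.

Therefore ∬_D (21) dA = 21π.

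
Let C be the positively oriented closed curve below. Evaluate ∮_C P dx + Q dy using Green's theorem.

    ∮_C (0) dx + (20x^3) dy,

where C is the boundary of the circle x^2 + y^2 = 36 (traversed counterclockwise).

Green's theorem converts the closed line integral into a double integral over the enclosed region D:

    ∮_C P dx + Q dy = ∬_D (∂Q/∂x - ∂P/∂y) dA.

Here P = 0, Q = 20x^3, so

    ∂Q/∂x = 60x^2,    ∂P/∂y = 0,
    ∂Q/∂x - ∂P/∂y = 60x^2.

D is the region x^2 + y^2 ≤ 36. Evaluating the double integral:

In polar coordinates (x = r cos θ, y = r sin θ, dA = r dr dθ) the integrand becomes 60r^2cos(θ)^2, so

    ∬_D (60x^2) dA = ∫_0^{2π} ∫_0^{6} (60r^2cos(θ)^2) · r dr dθ.

Inner (r from 0 to 6): 19440cos(θ)^2.
Outer (θ from 0 to 2π): 19440π.

Therefore ∮_C P dx + Q dy = 19440π.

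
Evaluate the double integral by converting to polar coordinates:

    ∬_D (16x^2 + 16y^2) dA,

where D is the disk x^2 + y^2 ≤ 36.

The region D is 0 ≤ r ≤ 6, 0 ≤ θ ≤ 2π in polar coordinates, where x = r cos(θ), y = r sin(θ), and dA = r dr dθ.

Under the substitution, the integrand becomes 16r^2, so

    ∬_D (16x^2 + 16y^2) dA = ∫_{0}^{2π} ∫_{0}^{6} (16r^2) · r dr dθ.

Inner integral (in r): ∫_{0}^{6} (16r^2) · r dr = 5184.

Outer integral (in θ): ∫_{0}^{2π} (5184) dθ = 10368π.

Therefore ∬_D (16x^2 + 16y^2) dA = 10368π.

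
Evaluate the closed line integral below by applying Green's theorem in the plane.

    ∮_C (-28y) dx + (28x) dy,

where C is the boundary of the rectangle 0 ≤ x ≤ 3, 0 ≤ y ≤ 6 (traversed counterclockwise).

Green's theorem converts the closed line integral into a double integral over the enclosed region D:

    ∮_C P dx + Q dy = ∬_D (∂Q/∂x - ∂P/∂y) dA.

Here P = -28y, Q = 28x, so

    ∂Q/∂x = 28,    ∂P/∂y = -28,
    ∂Q/∂x - ∂P/∂y = 56.

D is the region 0 ≤ x ≤ 3, 0 ≤ y ≤ 6. Evaluating the double integral:

    ∬_D (56) dA = ∫_0^{3} ∫_0^{6} (56) dy dx.

Inner (y from 0 to 6): 336.
Outer (x from 0 to 3): 1008.

Therefore ∮_C P dx + Q dy = 1008.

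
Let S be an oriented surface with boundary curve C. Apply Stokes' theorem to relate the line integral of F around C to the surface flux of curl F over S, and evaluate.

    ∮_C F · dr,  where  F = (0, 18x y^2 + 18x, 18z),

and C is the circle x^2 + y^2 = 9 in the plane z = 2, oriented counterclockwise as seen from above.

Let S be the flat disk x^2 + y^2 ≤ 9 in the plane z = 2, with upward unit normal n̂ = ẑ. By Stokes' theorem,

    ∮_C F · dr = ∬_S (∇ × F) · n̂ dS = ∬_D (curl F)_z dA,

where D is the disk x^2 + y^2 ≤ 9.

Compute the curl of F = (0, 18x y^2 + 18x, 18z):
    (∇ × F)_x = ∂F_z/∂y - ∂F_y/∂z = 0,
    (∇ × F)_y = ∂F_x/∂z - ∂F_z/∂x = 0,
    (∇ × F)_z = ∂F_y/∂x - ∂F_x/∂y = 18y^2 + 18.

On z = 2, (curl F)_z = 18y^2 + 18.

Convert to polar (x = r cos θ, y = r sin θ, dA = r dr dθ); the integrand becomes 18r^2sin(θ)^2 + 18, so

    ∬_D (curl F)_z dA = ∫_0^{2π} ∫_0^{3} (18r^2sin(θ)^2 + 18) · r dr dθ.

Inner (r from 0 to 3): 729sin(θ)^2/2 + 81.
Outer (θ from 0 to 2π): 1053π/2.

Therefore ∮_C F · dr = 1053π/2.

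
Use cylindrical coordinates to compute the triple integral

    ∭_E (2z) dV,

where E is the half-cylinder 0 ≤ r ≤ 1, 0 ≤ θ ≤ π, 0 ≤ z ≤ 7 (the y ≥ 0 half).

In cylindrical coordinates, x = r cos(θ), y = r sin(θ), z = z, and dV = r dr dθ dz.

The integrand becomes 2z, so

    ∭_E (2z) dV = ∫_{0}^{π} ∫_{0}^{1} ∫_{0}^{7} (2z) · r dz dr dθ.

Inner (z): 49r.
Middle (r from 0 to 1): 49/2.
Outer (θ): 49π/2.

Therefore the triple integral equals 49π/2.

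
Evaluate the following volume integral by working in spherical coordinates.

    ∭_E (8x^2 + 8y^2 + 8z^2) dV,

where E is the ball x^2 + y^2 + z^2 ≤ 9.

In spherical coordinates, x = ρ sin(φ) cos(θ), y = ρ sin(φ) sin(θ), z = ρ cos(φ), and dV = ρ^2 sin(φ) dρ dφ dθ.

The integrand becomes 8ρ^2, so

    ∭_E (8x^2 + 8y^2 + 8z^2) dV = ∫_{0}^{2π} ∫_{0}^{π} ∫_{0}^{3} (8ρ^2) · ρ^2 sin(φ) dρ dφ dθ.

Inner (ρ): 1944sin(φ)/5.
Middle (φ): 3888/5.
Outer (θ): 7776π/5.

Therefore the triple integral equals 7776π/5.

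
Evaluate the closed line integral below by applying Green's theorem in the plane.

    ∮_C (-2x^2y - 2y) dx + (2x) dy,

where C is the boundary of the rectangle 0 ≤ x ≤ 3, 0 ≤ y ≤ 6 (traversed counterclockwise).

Green's theorem converts the closed line integral into a double integral over the enclosed region D:

    ∮_C P dx + Q dy = ∬_D (∂Q/∂x - ∂P/∂y) dA.

Here P = -2x^2y - 2y, Q = 2x, so

    ∂Q/∂x = 2,    ∂P/∂y = -2x^2 - 2,
    ∂Q/∂x - ∂P/∂y = 2x^2 + 4.

D is the region 0 ≤ x ≤ 3, 0 ≤ y ≤ 6. Evaluating the double integral:

    ∬_D (2x^2 + 4) dA = ∫_0^{3} ∫_0^{6} (2x^2 + 4) dy dx.

Inner (y from 0 to 6): 12x^2 + 24.
Outer (x from 0 to 3): 180.

Therefore ∮_C P dx + Q dy = 180.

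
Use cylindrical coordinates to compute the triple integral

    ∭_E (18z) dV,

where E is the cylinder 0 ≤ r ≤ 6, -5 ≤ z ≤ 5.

In cylindrical coordinates, x = r cos(θ), y = r sin(θ), z = z, and dV = r dr dθ dz.

The integrand becomes 18z, so

    ∭_E (18z) dV = ∫_{0}^{2π} ∫_{0}^{6} ∫_{-5}^{5} (18z) · r dz dr dθ.

Inner (z): 0.
Middle (r from 0 to 6): 0.
Outer (θ): 0.

Therefore the triple integral equals 0.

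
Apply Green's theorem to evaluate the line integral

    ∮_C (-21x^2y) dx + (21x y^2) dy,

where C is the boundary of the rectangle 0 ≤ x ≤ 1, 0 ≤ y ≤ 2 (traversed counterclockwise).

Green's theorem converts the closed line integral into a double integral over the enclosed region D:

    ∮_C P dx + Q dy = ∬_D (∂Q/∂x - ∂P/∂y) dA.

Here P = -21x^2y, Q = 21x y^2, so

    ∂Q/∂x = 21y^2,    ∂P/∂y = -21x^2,
    ∂Q/∂x - ∂P/∂y = 21x^2 + 21y^2.

D is the region 0 ≤ x ≤ 1, 0 ≤ y ≤ 2. Evaluating the double integral:

    ∬_D (21x^2 + 21y^2) dA = ∫_0^{1} ∫_0^{2} (21x^2 + 21y^2) dy dx.

Inner (y from 0 to 2): 42x^2 + 56.
Outer (x from 0 to 1): 70.

Therefore ∮_C P dx + Q dy = 70.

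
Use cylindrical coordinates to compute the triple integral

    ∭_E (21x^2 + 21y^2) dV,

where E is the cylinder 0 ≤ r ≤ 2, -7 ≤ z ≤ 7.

In cylindrical coordinates, x = r cos(θ), y = r sin(θ), z = z, and dV = r dr dθ dz.

The integrand becomes 21r^2, so

    ∭_E (21x^2 + 21y^2) dV = ∫_{0}^{2π} ∫_{0}^{2} ∫_{-7}^{7} (21r^2) · r dz dr dθ.

Inner (z): 294r^3.
Middle (r from 0 to 2): 1176.
Outer (θ): 2352π.

Therefore the triple integral equals 2352π.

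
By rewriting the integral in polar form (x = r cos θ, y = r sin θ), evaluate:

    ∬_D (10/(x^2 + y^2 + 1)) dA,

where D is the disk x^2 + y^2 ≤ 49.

The region D is 0 ≤ r ≤ 7, 0 ≤ θ ≤ 2π in polar coordinates, where x = r cos(θ), y = r sin(θ), and dA = r dr dθ.

Under the substitution, the integrand becomes 10/(r^2 + 1), so

    ∬_D (10/(x^2 + y^2 + 1)) dA = ∫_{0}^{2π} ∫_{0}^{7} (10/(r^2 + 1)) · r dr dθ.

Inner integral (in r): ∫_{0}^{7} (10/(r^2 + 1)) · r dr = log(312500000).

Outer integral (in θ): ∫_{0}^{2π} (log(312500000)) dθ = 10π log(50).

Therefore ∬_D (10/(x^2 + y^2 + 1)) dA = 10π log(50).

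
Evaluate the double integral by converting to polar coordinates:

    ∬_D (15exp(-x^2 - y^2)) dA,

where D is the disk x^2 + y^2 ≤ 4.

The region D is 0 ≤ r ≤ 2, 0 ≤ θ ≤ 2π in polar coordinates, where x = r cos(θ), y = r sin(θ), and dA = r dr dθ.

Under the substitution, the integrand becomes 15exp(-r^2), so

    ∬_D (15exp(-x^2 - y^2)) dA = ∫_{0}^{2π} ∫_{0}^{2} (15exp(-r^2)) · r dr dθ.

Inner integral (in r): ∫_{0}^{2} (15exp(-r^2)) · r dr = 15/2 - 15exp(-4)/2.

Outer integral (in θ): ∫_{0}^{2π} (15/2 - 15exp(-4)/2) dθ = -15π exp(-4) + 15π.

Therefore ∬_D (15exp(-x^2 - y^2)) dA = -15π exp(-4) + 15π.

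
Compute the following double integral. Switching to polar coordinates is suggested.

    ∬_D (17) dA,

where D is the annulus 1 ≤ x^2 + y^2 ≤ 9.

The region D is 1 ≤ r ≤ 3, 0 ≤ θ ≤ 2π in polar coordinates, where x = r cos(θ), y = r sin(θ), and dA = r dr dθ.

Under the substitution, the integrand becomes 17, so

    ∬_D (17) dA = ∫_{0}^{2π} ∫_{1}^{3} (17) · r dr dθ.

Inner integral (in r): ∫_{1}^{3} (17) · r dr = 68.

Outer integral (in θ): ∫_{0}^{2π} (68) dθ = 136π.

Therefore ∬_D (17) dA = 136π.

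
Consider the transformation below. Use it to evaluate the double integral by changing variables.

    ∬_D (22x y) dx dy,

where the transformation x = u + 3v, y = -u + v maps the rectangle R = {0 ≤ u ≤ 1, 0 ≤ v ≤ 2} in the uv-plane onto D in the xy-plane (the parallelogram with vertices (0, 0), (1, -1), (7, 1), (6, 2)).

Compute the Jacobian determinant of (x, y) with respect to (u, v):

    ∂(x,y)/∂(u,v) = | 1  3 | = (1)(1) - (3)(-1) = 4.
                   | -1  1 |

Its absolute value is |J| = 4 (the area scaling factor).

Substituting x = u + 3v, y = -u + v into the integrand,

    22x y → -22u^2 - 44u v + 66v^2,

so the integral becomes

    ∬_R (-22u^2 - 44u v + 66v^2) · |J| du dv = ∫_0^1 ∫_0^2 (-88u^2 - 176u v + 264v^2) dv du.

Inner (v): -176u^2 - 352u + 704.
Outer (u): 1408/3.

Therefore ∬_D (22x y) dx dy = 1408/3.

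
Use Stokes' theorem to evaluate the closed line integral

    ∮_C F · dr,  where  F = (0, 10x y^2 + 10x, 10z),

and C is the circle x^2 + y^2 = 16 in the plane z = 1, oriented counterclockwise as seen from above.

Let S be the flat disk x^2 + y^2 ≤ 16 in the plane z = 1, with upward unit normal n̂ = ẑ. By Stokes' theorem,

    ∮_C F · dr = ∬_S (∇ × F) · n̂ dS = ∬_D (curl F)_z dA,

where D is the disk x^2 + y^2 ≤ 16.

Compute the curl of F = (0, 10x y^2 + 10x, 10z):
    (∇ × F)_x = ∂F_z/∂y - ∂F_y/∂z = 0,
    (∇ × F)_y = ∂F_x/∂z - ∂F_z/∂x = 0,
    (∇ × F)_z = ∂F_y/∂x - ∂F_x/∂y = 10y^2 + 10.

On z = 1, (curl F)_z = 10y^2 + 10.

Convert to polar (x = r cos θ, y = r sin θ, dA = r dr dθ); the integrand becomes 10r^2sin(θ)^2 + 10, so

    ∬_D (curl F)_z dA = ∫_0^{2π} ∫_0^{4} (10r^2sin(θ)^2 + 10) · r dr dθ.

Inner (r from 0 to 4): 640sin(θ)^2 + 80.
Outer (θ from 0 to 2π): 800π.

Therefore ∮_C F · dr = 800π.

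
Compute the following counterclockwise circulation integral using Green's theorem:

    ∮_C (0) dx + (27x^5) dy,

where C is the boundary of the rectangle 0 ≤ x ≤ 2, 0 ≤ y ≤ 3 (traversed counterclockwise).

Green's theorem converts the closed line integral into a double integral over the enclosed region D:

    ∮_C P dx + Q dy = ∬_D (∂Q/∂x - ∂P/∂y) dA.

Here P = 0, Q = 27x^5, so

    ∂Q/∂x = 135x^4,    ∂P/∂y = 0,
    ∂Q/∂x - ∂P/∂y = 135x^4.

D is the region 0 ≤ x ≤ 2, 0 ≤ y ≤ 3. Evaluating the double integral:

    ∬_D (135x^4) dA = ∫_0^{2} ∫_0^{3} (135x^4) dy dx.

Inner (y from 0 to 3): 405x^4.
Outer (x from 0 to 2): 2592.

Therefore ∮_C P dx + Q dy = 2592.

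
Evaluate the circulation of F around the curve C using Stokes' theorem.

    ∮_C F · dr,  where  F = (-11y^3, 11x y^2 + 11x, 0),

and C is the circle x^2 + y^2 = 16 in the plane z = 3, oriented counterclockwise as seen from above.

Let S be the flat disk x^2 + y^2 ≤ 16 in the plane z = 3, with upward unit normal n̂ = ẑ. By Stokes' theorem,

    ∮_C F · dr = ∬_S (∇ × F) · n̂ dS = ∬_D (curl F)_z dA,

where D is the disk x^2 + y^2 ≤ 16.

Compute the curl of F = (-11y^3, 11x y^2 + 11x, 0):
    (∇ × F)_x = ∂F_z/∂y - ∂F_y/∂z = 0,
    (∇ × F)_y = ∂F_x/∂z - ∂F_z/∂x = 0,
    (∇ × F)_z = ∂F_y/∂x - ∂F_x/∂y = 44y^2 + 11.

On z = 3, (curl F)_z = 44y^2 + 11.

Convert to polar (x = r cos θ, y = r sin θ, dA = r dr dθ); the integrand becomes 44r^2sin(θ)^2 + 11, so

    ∬_D (curl F)_z dA = ∫_0^{2π} ∫_0^{4} (44r^2sin(θ)^2 + 11) · r dr dθ.

Inner (r from 0 to 4): 2816sin(θ)^2 + 88.
Outer (θ from 0 to 2π): 2992π.

Therefore ∮_C F · dr = 2992π.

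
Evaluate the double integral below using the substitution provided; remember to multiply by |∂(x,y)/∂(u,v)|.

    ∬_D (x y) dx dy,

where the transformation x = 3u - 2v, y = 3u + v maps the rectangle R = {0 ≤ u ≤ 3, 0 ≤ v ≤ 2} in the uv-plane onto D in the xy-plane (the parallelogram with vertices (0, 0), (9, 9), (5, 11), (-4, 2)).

Compute the Jacobian determinant of (x, y) with respect to (u, v):

    ∂(x,y)/∂(u,v) = | 3  -2 | = (3)(1) - (-2)(3) = 9.
                   | 3  1 |

Its absolute value is |J| = 9 (the area scaling factor).

Substituting x = 3u - 2v, y = 3u + v into the integrand,

    x y → 9u^2 - 3u v - 2v^2,

so the integral becomes

    ∬_R (9u^2 - 3u v - 2v^2) · |J| du dv = ∫_0^3 ∫_0^2 (81u^2 - 27u v - 18v^2) dv du.

Inner (v): 162u^2 - 54u - 48.
Outer (u): 1071.

Therefore ∬_D (x y) dx dy = 1071.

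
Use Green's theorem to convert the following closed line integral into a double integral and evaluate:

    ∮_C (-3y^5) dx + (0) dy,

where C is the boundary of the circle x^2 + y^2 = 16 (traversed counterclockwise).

Green's theorem converts the closed line integral into a double integral over the enclosed region D:

    ∮_C P dx + Q dy = ∬_D (∂Q/∂x - ∂P/∂y) dA.

Here P = -3y^5, Q = 0, so

    ∂Q/∂x = 0,    ∂P/∂y = -15y^4,
    ∂Q/∂x - ∂P/∂y = 15y^4.

D is the region x^2 + y^2 ≤ 16. Evaluating the double integral:

In polar coordinates (x = r cos θ, y = r sin θ, dA = r dr dθ) the integrand becomes 15r^4sin(θ)^4, so

    ∬_D (15y^4) dA = ∫_0^{2π} ∫_0^{4} (15r^4sin(θ)^4) · r dr dθ.

Inner (r from 0 to 4): 10240sin(θ)^4.
Outer (θ from 0 to 2π): 7680π.

Therefore ∮_C P dx + Q dy = 7680π.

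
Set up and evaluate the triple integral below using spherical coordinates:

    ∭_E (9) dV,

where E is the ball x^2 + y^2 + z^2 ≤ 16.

In spherical coordinates, x = ρ sin(φ) cos(θ), y = ρ sin(φ) sin(θ), z = ρ cos(φ), and dV = ρ^2 sin(φ) dρ dφ dθ.

The integrand becomes 9, so

    ∭_E (9) dV = ∫_{0}^{2π} ∫_{0}^{π} ∫_{0}^{4} (9) · ρ^2 sin(φ) dρ dφ dθ.

Inner (ρ): 192sin(φ).
Middle (φ): 384.
Outer (θ): 768π.

Therefore the triple integral equals 768π.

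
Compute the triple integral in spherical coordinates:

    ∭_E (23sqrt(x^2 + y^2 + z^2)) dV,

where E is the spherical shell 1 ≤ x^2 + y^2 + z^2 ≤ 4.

In spherical coordinates, x = ρ sin(φ) cos(θ), y = ρ sin(φ) sin(θ), z = ρ cos(φ), and dV = ρ^2 sin(φ) dρ dφ dθ.

The integrand becomes 23ρ, so

    ∭_E (23sqrt(x^2 + y^2 + z^2)) dV = ∫_{0}^{2π} ∫_{0}^{π} ∫_{1}^{2} (23ρ) · ρ^2 sin(φ) dρ dφ dθ.

Inner (ρ): 345sin(φ)/4.
Middle (φ): 345/2.
Outer (θ): 345π.

Therefore the triple integral equals 345π.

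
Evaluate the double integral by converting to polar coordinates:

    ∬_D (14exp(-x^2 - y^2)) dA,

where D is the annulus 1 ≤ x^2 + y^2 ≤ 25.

The region D is 1 ≤ r ≤ 5, 0 ≤ θ ≤ 2π in polar coordinates, where x = r cos(θ), y = r sin(θ), and dA = r dr dθ.

Under the substitution, the integrand becomes 14exp(-r^2), so

    ∬_D (14exp(-x^2 - y^2)) dA = ∫_{0}^{2π} ∫_{1}^{5} (14exp(-r^2)) · r dr dθ.

Inner integral (in r): ∫_{1}^{5} (14exp(-r^2)) · r dr = -(7 - 7exp(24))exp(-25).

Outer integral (in θ): ∫_{0}^{2π} (-(7 - 7exp(24))exp(-25)) dθ = -14π (1 - exp(24))exp(-25).

Therefore ∬_D (14exp(-x^2 - y^2)) dA = -14π (1 - exp(24))exp(-25).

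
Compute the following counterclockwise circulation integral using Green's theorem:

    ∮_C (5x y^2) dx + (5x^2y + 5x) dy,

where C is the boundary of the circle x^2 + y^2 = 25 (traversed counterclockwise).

Green's theorem converts the closed line integral into a double integral over the enclosed region D:

    ∮_C P dx + Q dy = ∬_D (∂Q/∂x - ∂P/∂y) dA.

Here P = 5x y^2, Q = 5x^2y + 5x, so

    ∂Q/∂x = 10x y + 5,    ∂P/∂y = 10x y,
    ∂Q/∂x - ∂P/∂y = 5.

D is the region x^2 + y^2 ≤ 25. Evaluating the double integral:

In polar coordinates (x = r cos θ, y = r sin θ, dA = r dr dθ) the integrand becomes 5, so

    ∬_D (5) dA = ∫_0^{2π} ∫_0^{5} (5) · r dr dθ.

Inner (r from 0 to 5): 125/2.
Outer (θ from 0 to 2π): 125π.

Therefore ∮_C P dx + Q dy = 125π.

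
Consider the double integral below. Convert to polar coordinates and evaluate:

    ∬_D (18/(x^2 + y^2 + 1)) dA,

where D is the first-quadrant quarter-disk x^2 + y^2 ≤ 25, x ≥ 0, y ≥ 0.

The region D is 0 ≤ r ≤ 5, 0 ≤ θ ≤ π/2 in polar coordinates, where x = r cos(θ), y = r sin(θ), and dA = r dr dθ.

Under the substitution, the integrand becomes 18/(r^2 + 1), so

    ∬_D (18/(x^2 + y^2 + 1)) dA = ∫_{0}^{π/2} ∫_{0}^{5} (18/(r^2 + 1)) · r dr dθ.

Inner integral (in r): ∫_{0}^{5} (18/(r^2 + 1)) · r dr = log(5429503678976).

Outer integral (in θ): ∫_{0}^{π/2} (log(5429503678976)) dθ = log(5429503678976^(π/2)).

Therefore ∬_D (18/(x^2 + y^2 + 1)) dA = log(5429503678976^(π/2)).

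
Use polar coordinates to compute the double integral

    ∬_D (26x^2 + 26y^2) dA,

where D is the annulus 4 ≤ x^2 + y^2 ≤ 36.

The region D is 2 ≤ r ≤ 6, 0 ≤ θ ≤ 2π in polar coordinates, where x = r cos(θ), y = r sin(θ), and dA = r dr dθ.

Under the substitution, the integrand becomes 26r^2, so

    ∬_D (26x^2 + 26y^2) dA = ∫_{0}^{2π} ∫_{2}^{6} (26r^2) · r dr dθ.

Inner integral (in r): ∫_{2}^{6} (26r^2) · r dr = 8320.

Outer integral (in θ): ∫_{0}^{2π} (8320) dθ = 16640π.

Therefore ∬_D (26x^2 + 26y^2) dA = 16640π.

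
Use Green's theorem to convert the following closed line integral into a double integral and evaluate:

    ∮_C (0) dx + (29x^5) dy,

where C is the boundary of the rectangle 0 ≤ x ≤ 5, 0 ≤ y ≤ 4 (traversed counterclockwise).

Green's theorem converts the closed line integral into a double integral over the enclosed region D:

    ∮_C P dx + Q dy = ∬_D (∂Q/∂x - ∂P/∂y) dA.

Here P = 0, Q = 29x^5, so

    ∂Q/∂x = 145x^4,    ∂P/∂y = 0,
    ∂Q/∂x - ∂P/∂y = 145x^4.

D is the region 0 ≤ x ≤ 5, 0 ≤ y ≤ 4. Evaluating the double integral:

    ∬_D (145x^4) dA = ∫_0^{5} ∫_0^{4} (145x^4) dy dx.

Inner (y from 0 to 4): 580x^4.
Outer (x from 0 to 5): 362500.

Therefore ∮_C P dx + Q dy = 362500.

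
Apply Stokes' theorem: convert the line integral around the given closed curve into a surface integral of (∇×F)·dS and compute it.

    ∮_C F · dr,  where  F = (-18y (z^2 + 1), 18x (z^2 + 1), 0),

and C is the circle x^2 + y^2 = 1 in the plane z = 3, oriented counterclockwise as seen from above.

Let S be the flat disk x^2 + y^2 ≤ 1 in the plane z = 3, with upward unit normal n̂ = ẑ. By Stokes' theorem,

    ∮_C F · dr = ∬_S (∇ × F) · n̂ dS = ∬_D (curl F)_z dA,

where D is the disk x^2 + y^2 ≤ 1.

Compute the curl of F = (-18y (z^2 + 1), 18x (z^2 + 1), 0):
    (∇ × F)_x = ∂F_z/∂y - ∂F_y/∂z = -36x z,
    (∇ × F)_y = ∂F_x/∂z - ∂F_z/∂x = -36y z,
    (∇ × F)_z = ∂F_y/∂x - ∂F_x/∂y = 36z^2 + 36.

On z = 3, (curl F)_z = 360.

Convert to polar (x = r cos θ, y = r sin θ, dA = r dr dθ); the integrand becomes 360, so

    ∬_D (curl F)_z dA = ∫_0^{2π} ∫_0^{1} (360) · r dr dθ.

Inner (r from 0 to 1): 180.
Outer (θ from 0 to 2π): 360π.

Therefore ∮_C F · dr = 360π.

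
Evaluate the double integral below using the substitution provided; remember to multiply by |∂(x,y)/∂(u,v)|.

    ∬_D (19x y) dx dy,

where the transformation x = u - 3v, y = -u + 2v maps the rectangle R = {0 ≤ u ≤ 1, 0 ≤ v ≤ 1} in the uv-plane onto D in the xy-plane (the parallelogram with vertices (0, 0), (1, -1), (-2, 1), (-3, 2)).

Compute the Jacobian determinant of (x, y) with respect to (u, v):

    ∂(x,y)/∂(u,v) = | 1  -3 | = (1)(2) - (-3)(-1) = -1.
                   | -1  2 |

Its absolute value is |J| = 1 (the area scaling factor).

Substituting x = u - 3v, y = -u + 2v into the integrand,

    19x y → -19u^2 + 95u v - 114v^2,

so the integral becomes

    ∬_R (-19u^2 + 95u v - 114v^2) · |J| du dv = ∫_0^1 ∫_0^1 (-19u^2 + 95u v - 114v^2) dv du.

Inner (v): -19u^2 + 95u/2 - 38.
Outer (u): -247/12.

Therefore ∬_D (19x y) dx dy = -247/12.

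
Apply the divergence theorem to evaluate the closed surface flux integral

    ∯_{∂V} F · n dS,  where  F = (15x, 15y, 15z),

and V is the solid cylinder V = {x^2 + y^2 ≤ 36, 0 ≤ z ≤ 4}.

By the divergence theorem,

    ∯_{∂V} F · n dS = ∭_V (∇ · F) dV.

Compute the divergence:
    ∇ · F = ∂F_x/∂x + ∂F_y/∂y + ∂F_z/∂z = 15 + 15 + 15 = 45.

In cylindrical coordinates, x = r cos(θ), y = r sin(θ), z = z, dV = r dr dθ dz, with 0 ≤ r ≤ 6, 0 ≤ θ ≤ 2π, 0 ≤ z ≤ 4.

The integrand, after substitution and multiplying by the volume element, becomes (45) · r, so

    ∭_V (∇·F) dV = ∫_0^{2π} ∫_0^{6} ∫_0^{4} (45) · r dz dr dθ.

Inner (z from 0 to 4): 180r.
Middle (r from 0 to 6): 3240.
Outer (θ from 0 to 2π): 6480π.

Therefore ∯_{∂V} F · n dS = 6480π.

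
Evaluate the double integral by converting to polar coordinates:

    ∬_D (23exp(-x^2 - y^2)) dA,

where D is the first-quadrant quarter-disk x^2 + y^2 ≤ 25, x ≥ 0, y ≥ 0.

The region D is 0 ≤ r ≤ 5, 0 ≤ θ ≤ π/2 in polar coordinates, where x = r cos(θ), y = r sin(θ), and dA = r dr dθ.

Under the substitution, the integrand becomes 23exp(-r^2), so

    ∬_D (23exp(-x^2 - y^2)) dA = ∫_{0}^{π/2} ∫_{0}^{5} (23exp(-r^2)) · r dr dθ.

Inner integral (in r): ∫_{0}^{5} (23exp(-r^2)) · r dr = 23/2 - 23exp(-25)/2.

Outer integral (in θ): ∫_{0}^{π/2} (23/2 - 23exp(-25)/2) dθ = -23π (1 - exp(25))exp(-25)/4.

Therefore ∬_D (23exp(-x^2 - y^2)) dA = -23π (1 - exp(25))exp(-25)/4.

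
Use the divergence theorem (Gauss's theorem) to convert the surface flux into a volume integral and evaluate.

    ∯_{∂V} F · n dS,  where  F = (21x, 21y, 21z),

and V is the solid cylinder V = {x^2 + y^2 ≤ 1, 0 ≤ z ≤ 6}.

By the divergence theorem,

    ∯_{∂V} F · n dS = ∭_V (∇ · F) dV.

Compute the divergence:
    ∇ · F = ∂F_x/∂x + ∂F_y/∂y + ∂F_z/∂z = 21 + 21 + 21 = 63.

In cylindrical coordinates, x = r cos(θ), y = r sin(θ), z = z, dV = r dr dθ dz, with 0 ≤ r ≤ 1, 0 ≤ θ ≤ 2π, 0 ≤ z ≤ 6.

The integrand, after substitution and multiplying by the volume element, becomes (63) · r, so

    ∭_V (∇·F) dV = ∫_0^{2π} ∫_0^{1} ∫_0^{6} (63) · r dz dr dθ.

Inner (z from 0 to 6): 378r.
Middle (r from 0 to 1): 189.
Outer (θ from 0 to 2π): 378π.

Therefore ∯_{∂V} F · n dS = 378π.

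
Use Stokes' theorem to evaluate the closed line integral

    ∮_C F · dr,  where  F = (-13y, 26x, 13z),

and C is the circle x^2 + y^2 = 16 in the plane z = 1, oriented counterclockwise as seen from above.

Let S be the flat disk x^2 + y^2 ≤ 16 in the plane z = 1, with upward unit normal n̂ = ẑ. By Stokes' theorem,

    ∮_C F · dr = ∬_S (∇ × F) · n̂ dS = ∬_D (curl F)_z dA,

where D is the disk x^2 + y^2 ≤ 16.

Compute the curl of F = (-13y, 26x, 13z):
    (∇ × F)_x = ∂F_z/∂y - ∂F_y/∂z = 0,
    (∇ × F)_y = ∂F_x/∂z - ∂F_z/∂x = 0,
    (∇ × F)_z = ∂F_y/∂x - ∂F_x/∂y = 39.

On z = 1, (curl F)_z = 39.

Convert to polar (x = r cos θ, y = r sin θ, dA = r dr dθ); the integrand becomes 39, so

    ∬_D (curl F)_z dA = ∫_0^{2π} ∫_0^{4} (39) · r dr dθ.

Inner (r from 0 to 4): 312.
Outer (θ from 0 to 2π): 624π.

Therefore ∮_C F · dr = 624π.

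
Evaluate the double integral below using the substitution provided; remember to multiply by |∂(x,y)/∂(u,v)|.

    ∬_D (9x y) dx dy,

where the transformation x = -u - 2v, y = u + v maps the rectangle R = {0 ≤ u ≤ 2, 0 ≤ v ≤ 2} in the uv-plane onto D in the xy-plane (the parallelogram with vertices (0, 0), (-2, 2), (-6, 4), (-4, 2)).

Compute the Jacobian determinant of (x, y) with respect to (u, v):

    ∂(x,y)/∂(u,v) = | -1  -2 | = (-1)(1) - (-2)(1) = 1.
                   | 1  1 |

Its absolute value is |J| = 1 (the area scaling factor).

Substituting x = -u - 2v, y = u + v into the integrand,

    9x y → -9u^2 - 27u v - 18v^2,

so the integral becomes

    ∬_R (-9u^2 - 27u v - 18v^2) · |J| du dv = ∫_0^2 ∫_0^2 (-9u^2 - 27u v - 18v^2) dv du.

Inner (v): -18u^2 - 54u - 48.
Outer (u): -252.

Therefore ∬_D (9x y) dx dy = -252.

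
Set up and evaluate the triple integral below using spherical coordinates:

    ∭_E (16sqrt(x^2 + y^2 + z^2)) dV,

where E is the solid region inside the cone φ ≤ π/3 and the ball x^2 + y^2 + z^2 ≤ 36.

In spherical coordinates, x = ρ sin(φ) cos(θ), y = ρ sin(φ) sin(θ), z = ρ cos(φ), and dV = ρ^2 sin(φ) dρ dφ dθ.

The integrand becomes 16ρ, so

    ∭_E (16sqrt(x^2 + y^2 + z^2)) dV = ∫_{0}^{2π} ∫_{0}^{π/3} ∫_{0}^{6} (16ρ) · ρ^2 sin(φ) dρ dφ dθ.

Inner (ρ): 5184sin(φ).
Middle (φ): 2592.
Outer (θ): 5184π.

Therefore the triple integral equals 5184π.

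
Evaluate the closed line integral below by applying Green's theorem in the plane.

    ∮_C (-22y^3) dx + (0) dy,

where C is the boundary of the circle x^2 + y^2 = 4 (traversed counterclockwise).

Green's theorem converts the closed line integral into a double integral over the enclosed region D:

    ∮_C P dx + Q dy = ∬_D (∂Q/∂x - ∂P/∂y) dA.

Here P = -22y^3, Q = 0, so

    ∂Q/∂x = 0,    ∂P/∂y = -66y^2,
    ∂Q/∂x - ∂P/∂y = 66y^2.

D is the region x^2 + y^2 ≤ 4. Evaluating the double integral:

In polar coordinates (x = r cos θ, y = r sin θ, dA = r dr dθ) the integrand becomes 66r^2sin(θ)^2, so

    ∬_D (66y^2) dA = ∫_0^{2π} ∫_0^{2} (66r^2sin(θ)^2) · r dr dθ.

Inner (r from 0 to 2): 264sin(θ)^2.
Outer (θ from 0 to 2π): 264π.

Therefore ∮_C P dx + Q dy = 264π.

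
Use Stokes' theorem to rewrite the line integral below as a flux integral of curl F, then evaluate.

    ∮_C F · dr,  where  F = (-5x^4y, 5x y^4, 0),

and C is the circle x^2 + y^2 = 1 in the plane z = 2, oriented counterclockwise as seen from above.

Let S be the flat disk x^2 + y^2 ≤ 1 in the plane z = 2, with upward unit normal n̂ = ẑ. By Stokes' theorem,

    ∮_C F · dr = ∬_S (∇ × F) · n̂ dS = ∬_D (curl F)_z dA,

where D is the disk x^2 + y^2 ≤ 1.

Compute the curl of F = (-5x^4y, 5x y^4, 0):
    (∇ × F)_x = ∂F_z/∂y - ∂F_y/∂z = 0,
    (∇ × F)_y = ∂F_x/∂z - ∂F_z/∂x = 0,
    (∇ × F)_z = ∂F_y/∂x - ∂F_x/∂y = 5x^4 + 5y^4.

On z = 2, (curl F)_z = 5x^4 + 5y^4.

Convert to polar (x = r cos θ, y = r sin θ, dA = r dr dθ); the integrand becomes 5r^4(sin(θ)^4 + cos(θ)^4), so

    ∬_D (curl F)_z dA = ∫_0^{2π} ∫_0^{1} (5r^4(sin(θ)^4 + cos(θ)^4)) · r dr dθ.

Inner (r from 0 to 1): 5sin(θ)^4/6 + 5cos(θ)^4/6.
Outer (θ from 0 to 2π): 5π/4.

Therefore ∮_C F · dr = 5π/4.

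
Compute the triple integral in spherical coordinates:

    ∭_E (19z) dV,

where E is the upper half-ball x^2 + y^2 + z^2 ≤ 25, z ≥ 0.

In spherical coordinates, x = ρ sin(φ) cos(θ), y = ρ sin(φ) sin(θ), z = ρ cos(φ), and dV = ρ^2 sin(φ) dρ dφ dθ.

The integrand becomes 19ρ cos(φ), so

    ∭_E (19z) dV = ∫_{0}^{2π} ∫_{0}^{π/2} ∫_{0}^{5} (19ρ cos(φ)) · ρ^2 sin(φ) dρ dφ dθ.

Inner (ρ): 11875sin(2φ)/8.
Middle (φ): 11875/8.
Outer (θ): 11875π/4.

Therefore the triple integral equals 11875π/4.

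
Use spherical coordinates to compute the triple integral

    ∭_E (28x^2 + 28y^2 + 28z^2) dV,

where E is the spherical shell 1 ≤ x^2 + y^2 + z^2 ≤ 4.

In spherical coordinates, x = ρ sin(φ) cos(θ), y = ρ sin(φ) sin(θ), z = ρ cos(φ), and dV = ρ^2 sin(φ) dρ dφ dθ.

The integrand becomes 28ρ^2, so

    ∭_E (28x^2 + 28y^2 + 28z^2) dV = ∫_{0}^{2π} ∫_{0}^{π} ∫_{1}^{2} (28ρ^2) · ρ^2 sin(φ) dρ dφ dθ.

Inner (ρ): 868sin(φ)/5.
Middle (φ): 1736/5.
Outer (θ): 3472π/5.

Therefore the triple integral equals 3472π/5.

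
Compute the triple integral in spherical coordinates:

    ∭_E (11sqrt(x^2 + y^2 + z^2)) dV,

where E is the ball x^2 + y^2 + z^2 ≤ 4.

In spherical coordinates, x = ρ sin(φ) cos(θ), y = ρ sin(φ) sin(θ), z = ρ cos(φ), and dV = ρ^2 sin(φ) dρ dφ dθ.

The integrand becomes 11ρ, so

    ∭_E (11sqrt(x^2 + y^2 + z^2)) dV = ∫_{0}^{2π} ∫_{0}^{π} ∫_{0}^{2} (11ρ) · ρ^2 sin(φ) dρ dφ dθ.

Inner (ρ): 44sin(φ).
Middle (φ): 88.
Outer (θ): 176π.

Therefore the triple integral equals 176π.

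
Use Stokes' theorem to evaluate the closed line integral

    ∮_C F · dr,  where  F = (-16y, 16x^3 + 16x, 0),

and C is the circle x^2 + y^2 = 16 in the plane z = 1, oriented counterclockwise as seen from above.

Let S be the flat disk x^2 + y^2 ≤ 16 in the plane z = 1, with upward unit normal n̂ = ẑ. By Stokes' theorem,

    ∮_C F · dr = ∬_S (∇ × F) · n̂ dS = ∬_D (curl F)_z dA,

where D is the disk x^2 + y^2 ≤ 16.

Compute the curl of F = (-16y, 16x^3 + 16x, 0):
    (∇ × F)_x = ∂F_z/∂y - ∂F_y/∂z = 0,
    (∇ × F)_y = ∂F_x/∂z - ∂F_z/∂x = 0,
    (∇ × F)_z = ∂F_y/∂x - ∂F_x/∂y = 48x^2 + 32.

On z = 1, (curl F)_z = 48x^2 + 32.

Convert to polar (x = r cos θ, y = r sin θ, dA = r dr dθ); the integrand becomes 48r^2cos(θ)^2 + 32, so

    ∬_D (curl F)_z dA = ∫_0^{2π} ∫_0^{4} (48r^2cos(θ)^2 + 32) · r dr dθ.

Inner (r from 0 to 4): 3072cos(θ)^2 + 256.
Outer (θ from 0 to 2π): 3584π.

Therefore ∮_C F · dr = 3584π.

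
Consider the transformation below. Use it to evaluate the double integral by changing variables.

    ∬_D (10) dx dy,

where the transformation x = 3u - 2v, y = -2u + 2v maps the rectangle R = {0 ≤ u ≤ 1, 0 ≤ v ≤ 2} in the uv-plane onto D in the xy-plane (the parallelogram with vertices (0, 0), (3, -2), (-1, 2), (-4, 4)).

Compute the Jacobian determinant of (x, y) with respect to (u, v):

    ∂(x,y)/∂(u,v) = | 3  -2 | = (3)(2) - (-2)(-2) = 2.
                   | -2  2 |

Its absolute value is |J| = 2 (the area scaling factor).

Substituting x = 3u - 2v, y = -2u + 2v into the integrand,

    10 → 10,

so the integral becomes

    ∬_R (10) · |J| du dv = ∫_0^1 ∫_0^2 (20) dv du.

Inner (v): 40.
Outer (u): 40.

Therefore ∬_D (10) dx dy = 40.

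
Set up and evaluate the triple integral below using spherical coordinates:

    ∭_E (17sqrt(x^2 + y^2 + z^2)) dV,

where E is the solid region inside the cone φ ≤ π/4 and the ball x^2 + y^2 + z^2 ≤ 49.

In spherical coordinates, x = ρ sin(φ) cos(θ), y = ρ sin(φ) sin(θ), z = ρ cos(φ), and dV = ρ^2 sin(φ) dρ dφ dθ.

The integrand becomes 17ρ, so

    ∭_E (17sqrt(x^2 + y^2 + z^2)) dV = ∫_{0}^{2π} ∫_{0}^{π/4} ∫_{0}^{7} (17ρ) · ρ^2 sin(φ) dρ dφ dθ.

Inner (ρ): 40817sin(φ)/4.
Middle (φ): 40817/4 - 40817sqrt(2)/8.
Outer (θ): 40817π (2 - sqrt(2))/4.

Therefore the triple integral equals 40817π (2 - sqrt(2))/4.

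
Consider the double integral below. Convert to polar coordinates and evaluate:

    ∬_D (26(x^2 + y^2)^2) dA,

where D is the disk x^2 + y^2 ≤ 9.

The region D is 0 ≤ r ≤ 3, 0 ≤ θ ≤ 2π in polar coordinates, where x = r cos(θ), y = r sin(θ), and dA = r dr dθ.

Under the substitution, the integrand becomes 26r^4, so

    ∬_D (26(x^2 + y^2)^2) dA = ∫_{0}^{2π} ∫_{0}^{3} (26r^4) · r dr dθ.

Inner integral (in r): ∫_{0}^{3} (26r^4) · r dr = 3159.

Outer integral (in θ): ∫_{0}^{2π} (3159) dθ = 6318π.

Therefore ∬_D (26(x^2 + y^2)^2) dA = 6318π.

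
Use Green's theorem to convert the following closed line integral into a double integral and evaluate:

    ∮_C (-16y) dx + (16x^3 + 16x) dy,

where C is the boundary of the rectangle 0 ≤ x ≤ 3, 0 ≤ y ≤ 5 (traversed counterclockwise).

Green's theorem converts the closed line integral into a double integral over the enclosed region D:

    ∮_C P dx + Q dy = ∬_D (∂Q/∂x - ∂P/∂y) dA.

Here P = -16y, Q = 16x^3 + 16x, so

    ∂Q/∂x = 48x^2 + 16,    ∂P/∂y = -16,
    ∂Q/∂x - ∂P/∂y = 48x^2 + 32.

D is the region 0 ≤ x ≤ 3, 0 ≤ y ≤ 5. Evaluating the double integral:

    ∬_D (48x^2 + 32) dA = ∫_0^{3} ∫_0^{5} (48x^2 + 32) dy dx.

Inner (y from 0 to 5): 240x^2 + 160.
Outer (x from 0 to 3): 2640.

Therefore ∮_C P dx + Q dy = 2640.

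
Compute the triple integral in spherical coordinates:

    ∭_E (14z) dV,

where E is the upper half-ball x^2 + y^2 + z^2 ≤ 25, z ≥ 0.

In spherical coordinates, x = ρ sin(φ) cos(θ), y = ρ sin(φ) sin(θ), z = ρ cos(φ), and dV = ρ^2 sin(φ) dρ dφ dθ.

The integrand becomes 14ρ cos(φ), so

    ∭_E (14z) dV = ∫_{0}^{2π} ∫_{0}^{π/2} ∫_{0}^{5} (14ρ cos(φ)) · ρ^2 sin(φ) dρ dφ dθ.

Inner (ρ): 4375sin(2φ)/4.
Middle (φ): 4375/4.
Outer (θ): 4375π/2.

Therefore the triple integral equals 4375π/2.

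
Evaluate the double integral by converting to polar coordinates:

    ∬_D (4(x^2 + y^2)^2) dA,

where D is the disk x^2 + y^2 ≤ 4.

The region D is 0 ≤ r ≤ 2, 0 ≤ θ ≤ 2π in polar coordinates, where x = r cos(θ), y = r sin(θ), and dA = r dr dθ.

Under the substitution, the integrand becomes 4r^4, so

    ∬_D (4(x^2 + y^2)^2) dA = ∫_{0}^{2π} ∫_{0}^{2} (4r^4) · r dr dθ.

Inner integral (in r): ∫_{0}^{2} (4r^4) · r dr = 128/3.

Outer integral (in θ): ∫_{0}^{2π} (128/3) dθ = 256π/3.

Therefore ∬_D (4(x^2 + y^2)^2) dA = 256π/3.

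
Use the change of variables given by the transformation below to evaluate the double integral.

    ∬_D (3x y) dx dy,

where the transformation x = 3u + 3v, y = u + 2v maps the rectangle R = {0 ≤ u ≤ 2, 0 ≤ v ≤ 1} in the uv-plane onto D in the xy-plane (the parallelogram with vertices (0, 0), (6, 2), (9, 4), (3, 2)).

Compute the Jacobian determinant of (x, y) with respect to (u, v):

    ∂(x,y)/∂(u,v) = | 3  3 | = (3)(2) - (3)(1) = 3.
                   | 1  2 |

Its absolute value is |J| = 3 (the area scaling factor).

Substituting x = 3u + 3v, y = u + 2v into the integrand,

    3x y → 9u^2 + 27u v + 18v^2,

so the integral becomes

    ∬_R (9u^2 + 27u v + 18v^2) · |J| du dv = ∫_0^2 ∫_0^1 (27u^2 + 81u v + 54v^2) dv du.

Inner (v): 27u^2 + 81u/2 + 18.
Outer (u): 189.

Therefore ∬_D (3x y) dx dy = 189.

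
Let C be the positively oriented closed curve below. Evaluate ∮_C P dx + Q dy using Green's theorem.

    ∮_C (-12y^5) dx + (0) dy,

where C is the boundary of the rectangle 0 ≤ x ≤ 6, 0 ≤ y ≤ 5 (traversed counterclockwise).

Green's theorem converts the closed line integral into a double integral over the enclosed region D:

    ∮_C P dx + Q dy = ∬_D (∂Q/∂x - ∂P/∂y) dA.

Here P = -12y^5, Q = 0, so

    ∂Q/∂x = 0,    ∂P/∂y = -60y^4,
    ∂Q/∂x - ∂P/∂y = 60y^4.

D is the region 0 ≤ x ≤ 6, 0 ≤ y ≤ 5. Evaluating the double integral:

    ∬_D (60y^4) dA = ∫_0^{6} ∫_0^{5} (60y^4) dy dx.

Inner (y from 0 to 5): 37500.
Outer (x from 0 to 6): 225000.

Therefore ∮_C P dx + Q dy = 225000.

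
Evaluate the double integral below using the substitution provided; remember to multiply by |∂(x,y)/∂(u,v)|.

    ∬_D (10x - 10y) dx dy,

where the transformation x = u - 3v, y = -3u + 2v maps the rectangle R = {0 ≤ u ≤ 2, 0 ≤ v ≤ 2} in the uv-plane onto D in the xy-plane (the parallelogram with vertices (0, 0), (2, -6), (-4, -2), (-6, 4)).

Compute the Jacobian determinant of (x, y) with respect to (u, v):

    ∂(x,y)/∂(u,v) = | 1  -3 | = (1)(2) - (-3)(-3) = -7.
                   | -3  2 |

Its absolute value is |J| = 7 (the area scaling factor).

Substituting x = u - 3v, y = -3u + 2v into the integrand,

    10x - 10y → 40u - 50v,

so the integral becomes

    ∬_R (40u - 50v) · |J| du dv = ∫_0^2 ∫_0^2 (280u - 350v) dv du.

Inner (v): 560u - 700.
Outer (u): -280.

Therefore ∬_D (10x - 10y) dx dy = -280.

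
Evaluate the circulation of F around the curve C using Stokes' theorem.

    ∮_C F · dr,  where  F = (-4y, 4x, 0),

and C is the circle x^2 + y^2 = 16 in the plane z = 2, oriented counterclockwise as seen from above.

Let S be the flat disk x^2 + y^2 ≤ 16 in the plane z = 2, with upward unit normal n̂ = ẑ. By Stokes' theorem,

    ∮_C F · dr = ∬_S (∇ × F) · n̂ dS = ∬_D (curl F)_z dA,

where D is the disk x^2 + y^2 ≤ 16.

Compute the curl of F = (-4y, 4x, 0):
    (∇ × F)_x = ∂F_z/∂y - ∂F_y/∂z = 0,
    (∇ × F)_y = ∂F_x/∂z - ∂F_z/∂x = 0,
    (∇ × F)_z = ∂F_y/∂x - ∂F_x/∂y = 8.

On z = 2, (curl F)_z = 8.

Convert to polar (x = r cos θ, y = r sin θ, dA = r dr dθ); the integrand becomes 8, so

    ∬_D (curl F)_z dA = ∫_0^{2π} ∫_0^{4} (8) · r dr dθ.

Inner (r from 0 to 4): 64.
Outer (θ from 0 to 2π): 128π.

Therefore ∮_C F · dr = 128π.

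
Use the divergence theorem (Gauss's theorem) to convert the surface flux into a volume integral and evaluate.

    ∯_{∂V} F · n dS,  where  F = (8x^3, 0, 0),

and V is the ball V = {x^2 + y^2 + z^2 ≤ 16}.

By the divergence theorem,

    ∯_{∂V} F · n dS = ∭_V (∇ · F) dV.

Compute the divergence:
    ∇ · F = ∂F_x/∂x + ∂F_y/∂y + ∂F_z/∂z = 24x^2 + 0 + 0 = 24x^2.

In spherical coordinates, x = ρ sin(φ) cos(θ), y = ρ sin(φ) sin(θ), z = ρ cos(φ), dV = ρ^2 sin(φ) dρ dφ dθ, with 0 ≤ ρ ≤ 4, 0 ≤ φ ≤ π, 0 ≤ θ ≤ 2π.

The integrand, after substitution and multiplying by the volume element, becomes (24ρ^2sin(φ)^2cos(θ)^2) · ρ^2 sin(φ), so

    ∭_V (∇·F) dV = ∫_0^{2π} ∫_0^{π} ∫_0^{4} (24ρ^2sin(φ)^2cos(θ)^2) · ρ^2 sin(φ) dρ dφ dθ.

Inner (ρ from 0 to 4): 24576sin(φ)^3cos(θ)^2/5.
Middle (φ from 0 to π): 32768cos(θ)^2/5.
Outer (θ from 0 to 2π): 32768π/5.

Therefore ∯_{∂V} F · n dS = 32768π/5.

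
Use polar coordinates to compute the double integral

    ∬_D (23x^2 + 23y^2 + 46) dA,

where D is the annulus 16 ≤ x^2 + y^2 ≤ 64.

The region D is 4 ≤ r ≤ 8, 0 ≤ θ ≤ 2π in polar coordinates, where x = r cos(θ), y = r sin(θ), and dA = r dr dθ.

Under the substitution, the integrand becomes 23r^2 + 46, so

    ∬_D (23x^2 + 23y^2 + 46) dA = ∫_{0}^{2π} ∫_{4}^{8} (23r^2 + 46) · r dr dθ.

Inner integral (in r): ∫_{4}^{8} (23r^2 + 46) · r dr = 23184.

Outer integral (in θ): ∫_{0}^{2π} (23184) dθ = 46368π.

Therefore ∬_D (23x^2 + 23y^2 + 46) dA = 46368π.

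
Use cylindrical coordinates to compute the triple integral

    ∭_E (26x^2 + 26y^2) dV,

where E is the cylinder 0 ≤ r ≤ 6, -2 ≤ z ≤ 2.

In cylindrical coordinates, x = r cos(θ), y = r sin(θ), z = z, and dV = r dr dθ dz.

The integrand becomes 26r^2, so

    ∭_E (26x^2 + 26y^2) dV = ∫_{0}^{2π} ∫_{0}^{6} ∫_{-2}^{2} (26r^2) · r dz dr dθ.

Inner (z): 104r^3.
Middle (r from 0 to 6): 33696.
Outer (θ): 67392π.

Therefore the triple integral equals 67392π.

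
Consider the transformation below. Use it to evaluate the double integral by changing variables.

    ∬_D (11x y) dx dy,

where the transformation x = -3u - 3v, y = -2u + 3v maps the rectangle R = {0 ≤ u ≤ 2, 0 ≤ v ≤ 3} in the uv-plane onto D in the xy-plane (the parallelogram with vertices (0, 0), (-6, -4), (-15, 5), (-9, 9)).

Compute the Jacobian determinant of (x, y) with respect to (u, v):

    ∂(x,y)/∂(u,v) = | -3  -3 | = (-3)(3) - (-3)(-2) = -15.
                   | -2  3 |

Its absolute value is |J| = 15 (the area scaling factor).

Substituting x = -3u - 3v, y = -2u + 3v into the integrand,

    11x y → 66u^2 - 33u v - 99v^2,

so the integral becomes

    ∬_R (66u^2 - 33u v - 99v^2) · |J| du dv = ∫_0^2 ∫_0^3 (990u^2 - 495u v - 1485v^2) dv du.

Inner (v): 2970u^2 - 4455u/2 - 13365.
Outer (u): -23265.

Therefore ∬_D (11x y) dx dy = -23265.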